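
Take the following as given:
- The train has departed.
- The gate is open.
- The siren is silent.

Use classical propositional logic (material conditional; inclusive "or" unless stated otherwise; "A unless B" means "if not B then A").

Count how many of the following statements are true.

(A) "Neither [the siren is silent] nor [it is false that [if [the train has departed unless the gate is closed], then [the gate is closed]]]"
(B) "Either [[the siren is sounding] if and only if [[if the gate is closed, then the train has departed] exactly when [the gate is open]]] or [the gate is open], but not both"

1

Let R = "the siren is sounding" (F), P = "the train has departed" (T), Q = "the gate is open" (T).

(A): Parsed as ~R nor ~((P | ~Q) -> ~Q)

~R = ~F = T
~Q = ~T = F
P | ~Q = T | F = T
~Q = ~T = F
(P | ~Q) -> ~Q = T -> F = F
~((P | ~Q) -> ~Q) = ~F = T
~R nor ~((P | ~Q) -> ~Q) = T nor T = F
Thus (A) is false.

(B): Parsed as (R <-> ((~Q -> P) <-> Q)) xor Q

~Q = ~T = F
~Q -> P = F -> T = T
(~Q -> P) <-> Q = T <-> T = T
R <-> ((~Q -> P) <-> Q) = F <-> T = F
(R <-> ((~Q -> P) <-> Q)) xor Q = F xor T = T
Thus (B) is true.

1 of the 2 statements is true ((B)).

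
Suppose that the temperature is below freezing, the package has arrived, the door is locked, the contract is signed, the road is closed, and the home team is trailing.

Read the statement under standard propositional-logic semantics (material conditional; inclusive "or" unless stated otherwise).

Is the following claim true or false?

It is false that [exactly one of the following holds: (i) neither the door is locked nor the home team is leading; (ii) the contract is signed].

Let R = "the door is locked" (True), V = "the home team is leading" (False), S = "the contract is signed" (True).
This is not ((R nor V) xor S).

R nor V = True nor False = False
(R nor V) xor S = False xor True = True
not ((R nor V) xor S) = not True = False

false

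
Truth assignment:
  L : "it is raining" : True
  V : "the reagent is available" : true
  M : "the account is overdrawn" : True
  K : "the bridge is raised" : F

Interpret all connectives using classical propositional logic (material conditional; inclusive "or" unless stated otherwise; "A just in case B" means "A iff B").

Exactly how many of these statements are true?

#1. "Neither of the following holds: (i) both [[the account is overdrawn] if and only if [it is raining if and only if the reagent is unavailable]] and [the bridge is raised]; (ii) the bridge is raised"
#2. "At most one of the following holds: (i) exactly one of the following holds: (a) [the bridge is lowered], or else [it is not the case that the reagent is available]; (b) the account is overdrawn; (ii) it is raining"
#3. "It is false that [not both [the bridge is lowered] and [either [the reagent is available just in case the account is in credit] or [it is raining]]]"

3

#1: In symbols: ((M iff (L iff not V)) and K) nor K

not V = not True = False
L iff not V = True iff False = False
M iff (L iff not V) = True iff False = False
(M iff (L iff not V)) and K = False and False = False
((M iff (L iff not V)) and K) nor K = False nor False = True
Thus #1 is true.

#2: Parsed as ((not K or not V) xor M) nand L

not K = not False = True
not V = not True = False
not K or not V = True or False = True
(not K or not V) xor M = True xor True = False
((not K or not V) xor M) nand L = False nand True = True
So #2 is true.

#3: Formalization: not (not K nand ((V iff not M) or L))

not K = not False = True
not M = not True = False
V iff not M = True iff False = False
(V iff not M) or L = False or True = True
not K nand ((V iff not M) or L) = True nand True = False
not (not K nand ((V iff not M) or L)) = not False = True
Hence #3 is true.

Count: 3.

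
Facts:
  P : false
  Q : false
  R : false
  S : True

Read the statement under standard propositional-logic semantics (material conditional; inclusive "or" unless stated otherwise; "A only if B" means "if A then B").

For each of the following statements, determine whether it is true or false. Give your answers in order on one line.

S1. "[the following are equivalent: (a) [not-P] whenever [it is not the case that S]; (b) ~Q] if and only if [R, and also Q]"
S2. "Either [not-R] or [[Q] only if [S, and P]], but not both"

S1: Parsed as ((¬S → ¬P) ↔ ¬Q) ↔ (R ∧ Q)

¬S = ¬T = F
¬P = ¬F = T
¬S → ¬P = F → T = T
¬Q = ¬F = T
(¬S → ¬P) ↔ ¬Q = T ↔ T = T
R ∧ Q = F ∧ F = F
((¬S → ¬P) ↔ ¬Q) ↔ (R ∧ Q) = T ↔ F = F
Hence S1 is false.

S2: In symbols: ¬R ⊕ (Q → (S ∧ P))

¬R = ¬F = T
S ∧ P = T ∧ F = F
Q → (S ∧ P) = F → F = T
¬R ⊕ (Q → (S ∧ P)) = T ⊕ T = F
So S2 is false.

S1 False; S2 False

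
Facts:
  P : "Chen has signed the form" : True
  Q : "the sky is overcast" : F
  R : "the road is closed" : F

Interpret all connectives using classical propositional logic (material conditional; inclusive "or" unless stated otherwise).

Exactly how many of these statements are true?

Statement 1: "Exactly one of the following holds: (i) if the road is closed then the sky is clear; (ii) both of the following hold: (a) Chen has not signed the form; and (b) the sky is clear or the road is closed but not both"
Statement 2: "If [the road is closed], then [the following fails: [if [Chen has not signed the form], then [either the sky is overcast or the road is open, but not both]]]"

Statement 1: This is (R -> not Q) xor (not P and (not Q xor R)).

not Q = not False = True
R -> not Q = False -> True = True
not P = not True = False
not Q = not False = True
not Q xor R = True xor False = True
not P and (not Q xor R) = False and True = False
(R -> not Q) xor (not P and (not Q xor R)) = True xor False = True
Hence Statement 1 is true.

Statement 2: In symbols: R -> not (not P -> (Q xor not R))

not P = not True = False
not R = not False = True
Q xor not R = False xor True = True
not P -> (Q xor not R) = False -> True = True
not (not P -> (Q xor not R)) = not True = False
R -> not (not P -> (Q xor not R)) = False -> False = True
Hence Statement 2 is true.

True statements: 2 (Statement 1, Statement 2).

2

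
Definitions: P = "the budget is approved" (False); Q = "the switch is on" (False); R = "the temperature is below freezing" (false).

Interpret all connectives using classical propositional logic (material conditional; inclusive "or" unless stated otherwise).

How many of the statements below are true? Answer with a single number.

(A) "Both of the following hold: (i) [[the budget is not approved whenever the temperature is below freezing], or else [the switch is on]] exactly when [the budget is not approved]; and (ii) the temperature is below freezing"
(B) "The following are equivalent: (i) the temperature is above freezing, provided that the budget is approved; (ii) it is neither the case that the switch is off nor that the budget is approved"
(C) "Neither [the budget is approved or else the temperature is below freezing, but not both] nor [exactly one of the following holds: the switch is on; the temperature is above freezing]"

(A): Formalization: (((R → ¬P) ∨ Q) ↔ ¬P) ∧ R

¬P = ¬F = T
R → ¬P = F → T = T
(R → ¬P) ∨ Q = T ∨ F = T
¬P = ¬F = T
((R → ¬P) ∨ Q) ↔ ¬P = T ↔ T = T
(((R → ¬P) ∨ Q) ↔ ¬P) ∧ R = T ∧ F = F
So (A) is false.

(B): This is (P → ¬R) ↔ (¬Q ↓ P).

¬R = ¬F = T
P → ¬R = F → T = T
¬Q = ¬F = T
¬Q ↓ P = T ↓ F = F
(P → ¬R) ↔ (¬Q ↓ P) = T ↔ F = F
Hence (B) is false.

(C): In symbols: (P ⊕ R) ↓ (Q ⊕ ¬R)

P ⊕ R = F ⊕ F = F
¬R = ¬F = T
Q ⊕ ¬R = F ⊕ T = T
(P ⊕ R) ↓ (Q ⊕ ¬R) = F ↓ T = F
Hence (C) is false.

0 of the 3 statements are true (none).

0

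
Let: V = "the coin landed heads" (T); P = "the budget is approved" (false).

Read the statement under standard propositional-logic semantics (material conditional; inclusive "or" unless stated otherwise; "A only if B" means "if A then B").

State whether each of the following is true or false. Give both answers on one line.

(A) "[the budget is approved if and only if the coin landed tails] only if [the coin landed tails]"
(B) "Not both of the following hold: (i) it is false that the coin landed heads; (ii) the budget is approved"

(A): This is (P <-> ~V) -> ~V.

~V = ~T = F
P <-> ~V = F <-> F = T
~V = ~T = F
(P <-> ~V) -> ~V = T -> F = F
Hence (A) is false.

(B): This is ~V nand P.

~V = ~T = F
~V nand P = F nand F = T
Thus (B) is true.

(A) False; (B) True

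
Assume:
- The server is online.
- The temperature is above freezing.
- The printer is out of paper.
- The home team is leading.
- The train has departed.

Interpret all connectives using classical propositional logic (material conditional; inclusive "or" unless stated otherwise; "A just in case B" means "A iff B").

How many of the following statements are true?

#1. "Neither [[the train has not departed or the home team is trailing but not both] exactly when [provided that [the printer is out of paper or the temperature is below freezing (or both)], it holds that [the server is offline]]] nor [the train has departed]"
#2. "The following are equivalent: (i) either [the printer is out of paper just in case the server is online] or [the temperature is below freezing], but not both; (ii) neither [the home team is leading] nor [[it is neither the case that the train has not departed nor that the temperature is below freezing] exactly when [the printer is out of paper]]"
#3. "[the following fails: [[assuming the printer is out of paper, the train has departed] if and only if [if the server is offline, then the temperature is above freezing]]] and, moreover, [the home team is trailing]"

Let P = "the train has departed" (T), H = "the home team is leading" (T), N = "the printer has paper" (F), L = "the temperature is below freezing" (F), R = "the server is online" (T).

#1: Formalization: ((~P xor ~H) <-> ((~N | L) -> ~R)) nor P

~P = ~T = F
~H = ~T = F
~P xor ~H = F xor F = F
~N = ~F = T
~N | L = T | F = T
~R = ~T = F
(~N | L) -> ~R = T -> F = F
(~P xor ~H) <-> ((~N | L) -> ~R) = F <-> F = T
((~P xor ~H) <-> ((~N | L) -> ~R)) nor P = T nor T = F
Thus #1 is false.

#2: Formalization: ((~N <-> R) xor L) <-> (H nor ((~P nor L) <-> ~N))

~N = ~F = T
~N <-> R = T <-> T = T
(~N <-> R) xor L = T xor F = T
~P = ~T = F
~P nor L = F nor F = T
~N = ~F = T
(~P nor L) <-> ~N = T <-> T = T
H nor ((~P nor L) <-> ~N) = T nor T = F
((~N <-> R) xor L) <-> (H nor ((~P nor L) <-> ~N)) = T <-> F = F
So #2 is false.

#3: In symbols: ~((~N -> P) <-> (~R -> ~L)) & ~H

~N = ~F = T
~N -> P = T -> T = T
~R = ~T = F
~L = ~F = T
~R -> ~L = F -> T = T
(~N -> P) <-> (~R -> ~L) = T <-> T = T
~((~N -> P) <-> (~R -> ~L)) = ~T = F
~H = ~T = F
~((~N -> P) <-> (~R -> ~L)) & ~H = F & F = F
Hence #3 is false.

True statements: 0 (none).

0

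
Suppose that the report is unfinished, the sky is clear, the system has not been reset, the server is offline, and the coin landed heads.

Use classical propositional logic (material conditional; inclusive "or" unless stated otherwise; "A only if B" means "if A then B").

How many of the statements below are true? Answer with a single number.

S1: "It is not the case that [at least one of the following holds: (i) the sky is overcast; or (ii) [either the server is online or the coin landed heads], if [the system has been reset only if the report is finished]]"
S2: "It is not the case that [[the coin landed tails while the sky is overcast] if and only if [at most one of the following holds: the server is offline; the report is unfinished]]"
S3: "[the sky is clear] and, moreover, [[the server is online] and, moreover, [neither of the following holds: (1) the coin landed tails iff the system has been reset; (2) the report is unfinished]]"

0

Let Q = "the sky is overcast" (F), G = "the system has been reset" (F), W = "the report is finished" (F), R = "the server is online" (F), U = "the coin landed heads" (T).

S1: Parsed as ¬(Q ∨ ((G → W) → (R ∨ U)))

G → W = F → F = T
R ∨ U = F ∨ T = T
(G → W) → (R ∨ U) = T → T = T
Q ∨ ((G → W) → (R ∨ U)) = F ∨ T = T
¬(Q ∨ ((G → W) → (R ∨ U))) = ¬T = F
So S1 is false.

S2: In symbols: ¬((¬U ∧ Q) ↔ (¬R ↑ ¬W))

¬U = ¬T = F
¬U ∧ Q = F ∧ F = F
¬R = ¬F = T
¬W = ¬F = T
¬R ↑ ¬W = T ↑ T = F
(¬U ∧ Q) ↔ (¬R ↑ ¬W) = F ↔ F = T
¬((¬U ∧ Q) ↔ (¬R ↑ ¬W)) = ¬T = F
Hence S2 is false.

S3: Formalization: ¬Q ∧ (R ∧ ((¬U ↔ G) ↓ ¬W))

¬Q = ¬F = T
¬U = ¬T = F
¬U ↔ G = F ↔ F = T
¬W = ¬F = T
(¬U ↔ G) ↓ ¬W = T ↓ T = F
R ∧ ((¬U ↔ G) ↓ ¬W) = F ∧ F = F
¬Q ∧ (R ∧ ((¬U ↔ G) ↓ ¬W)) = T ∧ F = F
Hence S3 is false.

Count: 0.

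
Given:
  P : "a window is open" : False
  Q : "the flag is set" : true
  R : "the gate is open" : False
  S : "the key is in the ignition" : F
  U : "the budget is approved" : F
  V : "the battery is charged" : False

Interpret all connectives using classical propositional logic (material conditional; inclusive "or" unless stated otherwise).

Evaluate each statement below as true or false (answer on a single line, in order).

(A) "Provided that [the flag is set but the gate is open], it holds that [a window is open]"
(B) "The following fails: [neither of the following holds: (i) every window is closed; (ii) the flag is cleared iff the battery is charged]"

(A) true; (B) true

(A): Parsed as (Q ∧ R) → P

Q ∧ R = T ∧ F = F
(Q ∧ R) → P = F → F = T
So (A) is true.

(B): This is ¬(¬P ↓ (¬Q ↔ V)).

¬P = ¬F = T
¬Q = ¬T = F
¬Q ↔ V = F ↔ F = T
¬P ↓ (¬Q ↔ V) = T ↓ T = F
¬(¬P ↓ (¬Q ↔ V)) = ¬F = T
So (B) is true.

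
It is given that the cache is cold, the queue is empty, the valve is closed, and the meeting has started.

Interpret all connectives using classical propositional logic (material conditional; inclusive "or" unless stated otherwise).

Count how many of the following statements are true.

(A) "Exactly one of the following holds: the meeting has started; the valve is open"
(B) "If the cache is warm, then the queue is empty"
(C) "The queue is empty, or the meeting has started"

3

Let S = "the meeting has started" (T), R = "the valve is open" (F), P = "the cache is warm" (F), Q = "the queue is empty" (T).

(A): In symbols: S xor R

S xor R = T xor F = T
Hence (A) is true.

(B): This is P -> Q.

P -> Q = F -> T = T
Hence (B) is true.

(C): Parsed as Q | S

Q | S = T | T = T
Thus (C) is true.

True statements: 3 ((A), (B), (C)).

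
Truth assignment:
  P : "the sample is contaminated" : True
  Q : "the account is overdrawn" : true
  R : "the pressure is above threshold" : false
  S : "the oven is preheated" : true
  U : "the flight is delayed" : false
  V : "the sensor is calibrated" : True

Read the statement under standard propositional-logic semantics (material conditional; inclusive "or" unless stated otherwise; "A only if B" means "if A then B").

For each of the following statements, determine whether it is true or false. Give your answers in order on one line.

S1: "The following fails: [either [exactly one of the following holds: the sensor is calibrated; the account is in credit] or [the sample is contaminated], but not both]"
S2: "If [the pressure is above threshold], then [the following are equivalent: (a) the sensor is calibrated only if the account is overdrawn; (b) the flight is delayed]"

S1: Formalization: not ((V xor not Q) xor P)

not Q = not True = False
V xor not Q = True xor False = True
(V xor not Q) xor P = True xor True = False
not ((V xor not Q) xor P) = not False = True
Thus S1 is true.

S2: In symbols: R -> ((V -> Q) iff U)

V -> Q = True -> True = True
(V -> Q) iff U = True iff False = False
R -> ((V -> Q) iff U) = False -> False = True
So S2 is true.

S1 T / S2 T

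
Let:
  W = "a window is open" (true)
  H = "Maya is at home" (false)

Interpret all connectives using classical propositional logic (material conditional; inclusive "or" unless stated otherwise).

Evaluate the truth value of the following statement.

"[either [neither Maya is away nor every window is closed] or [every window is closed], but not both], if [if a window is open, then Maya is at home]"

This is (W -> H) -> ((~H nor ~W) xor ~W).

W -> H = T -> F = F
~H = ~F = T
~W = ~T = F
~H nor ~W = T nor F = F
~W = ~T = F
(~H nor ~W) xor ~W = F xor F = F
(W -> H) -> ((~H nor ~W) xor ~W) = F -> F = T

True.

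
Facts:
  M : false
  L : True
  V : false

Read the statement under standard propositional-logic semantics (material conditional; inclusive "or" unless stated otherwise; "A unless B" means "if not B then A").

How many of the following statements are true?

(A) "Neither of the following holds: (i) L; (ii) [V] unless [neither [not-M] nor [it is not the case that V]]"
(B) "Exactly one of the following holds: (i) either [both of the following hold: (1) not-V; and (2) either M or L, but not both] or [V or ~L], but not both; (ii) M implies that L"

0

(A): Parsed as L ↓ (V ∨ (¬M ↓ ¬V))

¬M = ¬F = T
¬V = ¬F = T
¬M ↓ ¬V = T ↓ T = F
V ∨ (¬M ↓ ¬V) = F ∨ F = F
L ↓ (V ∨ (¬M ↓ ¬V)) = T ↓ F = F
So (A) is false.

(B): Parsed as ((¬V ∧ (M ⊕ L)) ⊕ (V ∨ ¬L)) ⊕ (M → L)

¬V = ¬F = T
M ⊕ L = F ⊕ T = T
¬V ∧ (M ⊕ L) = T ∧ T = T
¬L = ¬T = F
V ∨ ¬L = F ∨ F = F
(¬V ∧ (M ⊕ L)) ⊕ (V ∨ ¬L) = T ⊕ F = T
M → L = F → T = T
((¬V ∧ (M ⊕ L)) ⊕ (V ∨ ¬L)) ⊕ (M → L) = T ⊕ T = F
So (B) is false.

True statements: 0 (none).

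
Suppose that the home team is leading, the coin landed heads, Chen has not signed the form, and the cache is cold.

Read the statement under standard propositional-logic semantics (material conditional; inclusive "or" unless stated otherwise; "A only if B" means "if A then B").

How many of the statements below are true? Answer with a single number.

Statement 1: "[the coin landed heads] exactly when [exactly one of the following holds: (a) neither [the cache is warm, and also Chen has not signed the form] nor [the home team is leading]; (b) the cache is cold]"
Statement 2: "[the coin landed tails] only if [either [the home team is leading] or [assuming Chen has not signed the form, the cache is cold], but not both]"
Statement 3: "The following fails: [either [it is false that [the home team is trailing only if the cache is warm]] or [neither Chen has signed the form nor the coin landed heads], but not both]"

3

Let Q = "the coin landed heads" (T), S = "the cache is warm" (F), R = "Chen has signed the form" (F), P = "the home team is leading" (T).

Statement 1: In symbols: Q <-> (((S & ~R) nor P) xor ~S)

~R = ~F = T
S & ~R = F & T = F
(S & ~R) nor P = F nor T = F
~S = ~F = T
((S & ~R) nor P) xor ~S = F xor T = T
Q <-> (((S & ~R) nor P) xor ~S) = T <-> T = T
Thus Statement 1 is true.

Statement 2: Formalization: ~Q -> (P xor (~R -> ~S))

~Q = ~T = F
~R = ~F = T
~S = ~F = T
~R -> ~S = T -> T = T
P xor (~R -> ~S) = T xor T = F
~Q -> (P xor (~R -> ~S)) = F -> F = T
So Statement 2 is true.

Statement 3: Parsed as ~(~(~P -> S) xor (R nor Q))

~P = ~T = F
~P -> S = F -> F = T
~(~P -> S) = ~T = F
R nor Q = F nor T = F
~(~P -> S) xor (R nor Q) = F xor F = F
~(~(~P -> S) xor (R nor Q)) = ~F = T
Thus Statement 3 is true.

3 of the 3 statements are true (Statement 1, Statement 2, Statement 3).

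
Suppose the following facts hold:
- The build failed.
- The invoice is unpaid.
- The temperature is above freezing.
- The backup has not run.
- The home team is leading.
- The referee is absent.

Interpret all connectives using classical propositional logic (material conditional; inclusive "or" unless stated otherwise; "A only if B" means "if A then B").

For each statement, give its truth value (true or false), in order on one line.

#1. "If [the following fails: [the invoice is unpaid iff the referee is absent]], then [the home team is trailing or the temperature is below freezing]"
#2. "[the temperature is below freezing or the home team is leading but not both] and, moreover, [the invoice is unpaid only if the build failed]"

#1 True, #2 True

Let Q = "the invoice is paid" (False), V = "the referee is present" (False), U = "the home team is leading" (True), R = "the temperature is below freezing" (False), P = "the build passed" (False).

#1: This is not (not Q iff not V) -> (not U or R).

not Q = not False = True
not V = not False = True
not Q iff not V = True iff True = True
not (not Q iff not V) = not True = False
not U = not True = False
not U or R = False or False = False
not (not Q iff not V) -> (not U or R) = False -> False = True
Thus #1 is true.

#2: This is (R xor U) and (not Q -> not P).

R xor U = False xor True = True
not Q = not False = True
not P = not False = True
not Q -> not P = True -> True = True
(R xor U) and (not Q -> not P) = True and True = True
Hence #2 is true.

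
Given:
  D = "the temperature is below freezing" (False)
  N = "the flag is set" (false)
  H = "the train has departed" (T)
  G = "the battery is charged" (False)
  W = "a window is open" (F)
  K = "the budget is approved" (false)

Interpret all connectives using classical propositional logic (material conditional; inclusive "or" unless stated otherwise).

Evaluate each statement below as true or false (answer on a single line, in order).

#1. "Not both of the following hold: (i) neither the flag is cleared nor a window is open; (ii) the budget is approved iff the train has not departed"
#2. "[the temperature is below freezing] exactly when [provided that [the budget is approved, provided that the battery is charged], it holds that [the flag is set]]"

#1 T; #2 T

#1: In symbols: (not N nor W) nand (K iff not H)

not N = not False = True
not N nor W = True nor False = False
not H = not True = False
K iff not H = False iff False = True
(not N nor W) nand (K iff not H) = False nand True = True
Thus #1 is true.

#2: This is D iff ((G -> K) -> N).

G -> K = False -> False = True
(G -> K) -> N = True -> False = False
D iff ((G -> K) -> N) = False iff False = True
Hence #2 is true.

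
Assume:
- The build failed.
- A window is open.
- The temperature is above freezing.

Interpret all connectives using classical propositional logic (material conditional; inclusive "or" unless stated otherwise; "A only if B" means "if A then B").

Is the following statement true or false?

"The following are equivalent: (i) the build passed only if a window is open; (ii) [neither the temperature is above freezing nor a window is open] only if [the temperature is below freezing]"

The statement is true.

Let M = "the build passed" (F), H = "a window is open" (T), S = "the temperature is below freezing" (F).
This is (M -> H) <-> ((~S nor H) -> S).

M -> H = F -> T = T
~S = ~F = T
~S nor H = T nor T = F
(~S nor H) -> S = F -> F = T
(M -> H) <-> ((~S nor H) -> S) = T <-> T = T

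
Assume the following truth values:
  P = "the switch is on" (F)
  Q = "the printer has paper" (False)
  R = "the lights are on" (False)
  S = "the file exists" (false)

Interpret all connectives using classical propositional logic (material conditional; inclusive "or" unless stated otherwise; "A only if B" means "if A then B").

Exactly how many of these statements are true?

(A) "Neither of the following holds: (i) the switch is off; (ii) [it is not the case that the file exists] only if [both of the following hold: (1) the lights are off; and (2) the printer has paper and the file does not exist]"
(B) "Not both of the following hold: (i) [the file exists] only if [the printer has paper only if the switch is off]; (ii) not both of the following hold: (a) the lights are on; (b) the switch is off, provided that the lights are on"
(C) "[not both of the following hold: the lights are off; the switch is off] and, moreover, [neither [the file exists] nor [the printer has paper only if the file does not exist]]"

(A): This is ~P nor (~S -> (~R & (Q & ~S))).

~P = ~F = T
~S = ~F = T
~R = ~F = T
~S = ~F = T
Q & ~S = F & T = F
~R & (Q & ~S) = T & F = F
~S -> (~R & (Q & ~S)) = T -> F = F
~P nor (~S -> (~R & (Q & ~S))) = T nor F = F
Hence (A) is false.

(B): In symbols: (S -> (Q -> ~P)) nand (R nand (R -> ~P))

~P = ~F = T
Q -> ~P = F -> T = T
S -> (Q -> ~P) = F -> T = T
~P = ~F = T
R -> ~P = F -> T = T
R nand (R -> ~P) = F nand T = T
(S -> (Q -> ~P)) nand (R nand (R -> ~P)) = T nand T = F
Hence (B) is false.

(C): In symbols: (~R nand ~P) & (S nor (Q -> ~S))

~R = ~F = T
~P = ~F = T
~R nand ~P = T nand T = F
~S = ~F = T
Q -> ~S = F -> T = T
S nor (Q -> ~S) = F nor T = F
(~R nand ~P) & (S nor (Q -> ~S)) = F & F = F
Hence (C) is false.

True statements: 0 (none).

0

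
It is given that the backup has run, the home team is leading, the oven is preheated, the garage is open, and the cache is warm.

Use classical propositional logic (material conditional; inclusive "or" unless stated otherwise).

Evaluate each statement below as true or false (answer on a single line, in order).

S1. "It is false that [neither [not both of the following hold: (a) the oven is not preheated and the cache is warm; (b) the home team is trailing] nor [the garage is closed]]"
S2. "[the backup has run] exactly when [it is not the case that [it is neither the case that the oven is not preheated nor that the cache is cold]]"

Let V = "the oven is preheated" (True), N = "the cache is warm" (True), D = "the home team is leading" (True), K = "the garage is closed" (False), U = "the backup has run" (True).

S1: Parsed as not (((not V and N) nand not D) nor K)

not V = not True = False
not V and N = False and True = False
not D = not True = False
(not V and N) nand not D = False nand False = True
((not V and N) nand not D) nor K = True nor False = False
not (((not V and N) nand not D) nor K) = not False = True
Thus S1 is true.

S2: Formalization: U iff not (not V nor not N)

not V = not True = False
not N = not True = False
not V nor not N = False nor False = True
not (not V nor not N) = not True = False
U iff not (not V nor not N) = True iff False = False
Hence S2 is false.

S1 T, S2 F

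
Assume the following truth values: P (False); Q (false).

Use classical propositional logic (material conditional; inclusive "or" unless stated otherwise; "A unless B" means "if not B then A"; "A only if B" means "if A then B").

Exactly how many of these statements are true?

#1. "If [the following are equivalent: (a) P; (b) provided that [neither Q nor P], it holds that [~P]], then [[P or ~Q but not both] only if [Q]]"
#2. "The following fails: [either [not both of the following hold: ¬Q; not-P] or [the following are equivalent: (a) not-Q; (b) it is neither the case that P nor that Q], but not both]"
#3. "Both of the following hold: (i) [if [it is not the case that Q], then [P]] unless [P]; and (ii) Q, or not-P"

#1: Formalization: (P <-> ((Q nor P) -> ~P)) -> ((P xor ~Q) -> Q)

Q nor P = F nor F = T
~P = ~F = T
(Q nor P) -> ~P = T -> T = T
P <-> ((Q nor P) -> ~P) = F <-> T = F
~Q = ~F = T
P xor ~Q = F xor T = T
(P xor ~Q) -> Q = T -> F = F
(P <-> ((Q nor P) -> ~P)) -> ((P xor ~Q) -> Q) = F -> F = T
Hence #1 is true.

#2: Parsed as ~((~Q nand ~P) xor (~Q <-> (P nor Q)))

~Q = ~F = T
~P = ~F = T
~Q nand ~P = T nand T = F
~Q = ~F = T
P nor Q = F nor F = T
~Q <-> (P nor Q) = T <-> T = T
(~Q nand ~P) xor (~Q <-> (P nor Q)) = F xor T = T
~((~Q nand ~P) xor (~Q <-> (P nor Q))) = ~T = F
Hence #2 is false.

#3: Formalization: ((~Q -> P) | P) & (Q | ~P)

~Q = ~F = T
~Q -> P = T -> F = F
(~Q -> P) | P = F | F = F
~P = ~F = T
Q | ~P = F | T = T
((~Q -> P) | P) & (Q | ~P) = F & T = F
Hence #3 is false.

True statements: 1.

1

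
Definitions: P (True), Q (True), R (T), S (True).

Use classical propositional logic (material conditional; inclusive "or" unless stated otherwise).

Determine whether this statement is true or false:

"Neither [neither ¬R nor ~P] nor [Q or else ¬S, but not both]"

False

Values: R=T, P=T, Q=T, S=T.
Parsed as (¬R ↓ ¬P) ↓ (Q ⊕ ¬S)

¬R = ¬T = F
¬P = ¬T = F
¬R ↓ ¬P = F ↓ F = T
¬S = ¬T = F
Q ⊕ ¬S = T ⊕ F = T
(¬R ↓ ¬P) ↓ (Q ⊕ ¬S) = T ↓ T = F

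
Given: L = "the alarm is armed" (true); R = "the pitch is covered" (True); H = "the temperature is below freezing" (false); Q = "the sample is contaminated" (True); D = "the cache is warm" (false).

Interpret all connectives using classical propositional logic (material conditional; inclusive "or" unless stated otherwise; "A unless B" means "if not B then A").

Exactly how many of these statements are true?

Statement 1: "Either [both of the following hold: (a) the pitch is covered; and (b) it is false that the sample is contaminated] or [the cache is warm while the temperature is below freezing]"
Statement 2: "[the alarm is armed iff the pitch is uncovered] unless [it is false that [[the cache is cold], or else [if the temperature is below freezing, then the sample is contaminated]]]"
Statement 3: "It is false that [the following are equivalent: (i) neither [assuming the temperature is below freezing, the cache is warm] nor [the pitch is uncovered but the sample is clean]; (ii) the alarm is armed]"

1

Statement 1: Parsed as (R and not Q) or (D and H)

not Q = not True = False
R and not Q = True and False = False
D and H = False and False = False
(R and not Q) or (D and H) = False or False = False
Thus Statement 1 is false.

Statement 2: Parsed as (L iff not R) or not (not D or (H -> Q))

not R = not True = False
L iff not R = True iff False = False
not D = not False = True
H -> Q = False -> True = True
not D or (H -> Q) = True or True = True
not (not D or (H -> Q)) = not True = False
(L iff not R) or not (not D or (H -> Q)) = False or False = False
Hence Statement 2 is false.

Statement 3: Formalization: not (((H -> D) nor (not R and not Q)) iff L)

H -> D = False -> False = True
not R = not True = False
not Q = not True = False
not R and not Q = False and False = False
(H -> D) nor (not R and not Q) = True nor False = False
((H -> D) nor (not R and not Q)) iff L = False iff True = False
not (((H -> D) nor (not R and not Q)) iff L) = not False = True
Thus Statement 3 is true.

Count: 1.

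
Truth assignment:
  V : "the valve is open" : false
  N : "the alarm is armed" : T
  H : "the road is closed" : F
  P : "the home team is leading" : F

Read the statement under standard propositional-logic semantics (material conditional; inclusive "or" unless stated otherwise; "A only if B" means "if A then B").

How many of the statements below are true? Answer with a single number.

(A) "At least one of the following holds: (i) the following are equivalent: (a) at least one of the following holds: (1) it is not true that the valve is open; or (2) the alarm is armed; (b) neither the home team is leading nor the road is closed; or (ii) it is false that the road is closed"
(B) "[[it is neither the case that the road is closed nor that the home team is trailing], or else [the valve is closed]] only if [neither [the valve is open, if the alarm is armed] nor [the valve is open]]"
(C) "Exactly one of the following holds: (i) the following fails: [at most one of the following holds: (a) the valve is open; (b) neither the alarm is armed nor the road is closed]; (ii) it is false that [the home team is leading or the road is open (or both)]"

2

(A): Formalization: ((~V | N) <-> (P nor H)) | ~H

~V = ~F = T
~V | N = T | T = T
P nor H = F nor F = T
(~V | N) <-> (P nor H) = T <-> T = T
~H = ~F = T
((~V | N) <-> (P nor H)) | ~H = T | T = T
Thus (A) is true.

(B): This is ((H nor ~P) | ~V) -> ((N -> V) nor V).

~P = ~F = T
H nor ~P = F nor T = F
~V = ~F = T
(H nor ~P) | ~V = F | T = T
N -> V = T -> F = F
(N -> V) nor V = F nor F = T
((H nor ~P) | ~V) -> ((N -> V) nor V) = T -> T = T
Thus (B) is true.

(C): In symbols: ~(V nand (N nor H)) xor ~(P | ~H)

N nor H = T nor F = F
V nand (N nor H) = F nand F = T
~(V nand (N nor H)) = ~T = F
~H = ~F = T
P | ~H = F | T = T
~(P | ~H) = ~T = F
~(V nand (N nor H)) xor ~(P | ~H) = F xor F = F
Thus (C) is false.

2 of the 3 statements are true ((A), (B)).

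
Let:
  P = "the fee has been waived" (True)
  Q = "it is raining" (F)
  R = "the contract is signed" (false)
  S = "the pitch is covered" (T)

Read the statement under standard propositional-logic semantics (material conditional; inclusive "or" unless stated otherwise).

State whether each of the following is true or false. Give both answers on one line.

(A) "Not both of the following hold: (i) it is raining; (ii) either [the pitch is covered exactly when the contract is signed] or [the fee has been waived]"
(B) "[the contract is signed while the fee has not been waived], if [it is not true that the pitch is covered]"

(A) true, (B) true

(A): This is Q nand ((S <-> R) | P).

S <-> R = T <-> F = F
(S <-> R) | P = F | T = T
Q nand ((S <-> R) | P) = F nand T = T
Hence (A) is true.

(B): This is ~S -> (R & ~P).

~S = ~T = F
~P = ~T = F
R & ~P = F & F = F
~S -> (R & ~P) = F -> F = T
Hence (B) is true.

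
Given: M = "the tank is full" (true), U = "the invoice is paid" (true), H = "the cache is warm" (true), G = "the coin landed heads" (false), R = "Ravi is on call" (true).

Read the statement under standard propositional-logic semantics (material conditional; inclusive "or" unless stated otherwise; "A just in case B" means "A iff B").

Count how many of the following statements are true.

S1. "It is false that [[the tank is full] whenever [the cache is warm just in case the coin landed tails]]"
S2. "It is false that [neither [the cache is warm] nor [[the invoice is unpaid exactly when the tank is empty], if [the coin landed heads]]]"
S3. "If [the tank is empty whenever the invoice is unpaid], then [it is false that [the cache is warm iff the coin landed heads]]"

S1: This is ¬((H ↔ ¬G) → M).

¬G = ¬F = T
H ↔ ¬G = T ↔ T = T
(H ↔ ¬G) → M = T → T = T
¬((H ↔ ¬G) → M) = ¬T = F
Hence S1 is false.

S2: In symbols: ¬(H ↓ (G → (¬U ↔ ¬M)))

¬U = ¬T = F
¬M = ¬T = F
¬U ↔ ¬M = F ↔ F = T
G → (¬U ↔ ¬M) = F → T = T
H ↓ (G → (¬U ↔ ¬M)) = T ↓ T = F
¬(H ↓ (G → (¬U ↔ ¬M))) = ¬F = T
Hence S2 is true.

S3: In symbols: (¬U → ¬M) → ¬(H ↔ G)

¬U = ¬T = F
¬M = ¬T = F
¬U → ¬M = F → F = T
H ↔ G = T ↔ F = F
¬(H ↔ G) = ¬F = T
(¬U → ¬M) → ¬(H ↔ G) = T → T = T
Thus S3 is true.

True statements: 2 (S2, S3).

2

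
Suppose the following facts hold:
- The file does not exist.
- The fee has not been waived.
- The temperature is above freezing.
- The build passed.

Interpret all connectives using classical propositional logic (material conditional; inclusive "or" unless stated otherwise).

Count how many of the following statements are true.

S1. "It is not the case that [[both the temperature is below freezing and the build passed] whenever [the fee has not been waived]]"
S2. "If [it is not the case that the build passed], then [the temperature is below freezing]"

Let N = "the fee has been waived" (F), V = "the temperature is below freezing" (F), R = "the build passed" (T).

S1: Parsed as ¬(¬N → (V ∧ R))

¬N = ¬F = T
V ∧ R = F ∧ T = F
¬N → (V ∧ R) = T → F = F
¬(¬N → (V ∧ R)) = ¬F = T
Hence S1 is true.

S2: This is ¬R → V.

¬R = ¬T = F
¬R → V = F → F = T
Thus S2 is true.

2 of the 2 statements are true.

2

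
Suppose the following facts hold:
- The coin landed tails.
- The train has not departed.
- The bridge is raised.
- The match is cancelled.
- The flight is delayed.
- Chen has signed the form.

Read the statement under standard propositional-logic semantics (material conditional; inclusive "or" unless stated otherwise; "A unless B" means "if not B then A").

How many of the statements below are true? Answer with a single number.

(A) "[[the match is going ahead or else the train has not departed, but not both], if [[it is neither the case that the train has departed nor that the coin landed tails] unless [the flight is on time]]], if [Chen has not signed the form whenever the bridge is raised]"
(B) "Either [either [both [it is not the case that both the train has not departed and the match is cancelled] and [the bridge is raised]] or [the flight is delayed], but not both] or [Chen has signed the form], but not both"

1

Let N = "the bridge is raised" (True), M = "Chen has signed the form" (True), W = "the train has departed" (False), Q = "the coin landed heads" (False), K = "the flight is delayed" (True), G = "the match is cancelled" (True).

(A): Parsed as (N -> not M) -> (((W nor not Q) or not K) -> (not G xor not W))

not M = not True = False
N -> not M = True -> False = False
not Q = not False = True
W nor not Q = False nor True = False
not K = not True = False
(W nor not Q) or not K = False or False = False
not G = not True = False
not W = not False = True
not G xor not W = False xor True = True
((W nor not Q) or not K) -> (not G xor not W) = False -> True = True
(N -> not M) -> (((W nor not Q) or not K) -> (not G xor not W)) = False -> True = True
So (A) is true.

(B): In symbols: (((not W nand G) and N) xor K) xor M

not W = not False = True
not W nand G = True nand True = False
(not W nand G) and N = False and True = False
((not W nand G) and N) xor K = False xor True = True
(((not W nand G) and N) xor K) xor M = True xor True = False
Hence (B) is false.

True statements: 1.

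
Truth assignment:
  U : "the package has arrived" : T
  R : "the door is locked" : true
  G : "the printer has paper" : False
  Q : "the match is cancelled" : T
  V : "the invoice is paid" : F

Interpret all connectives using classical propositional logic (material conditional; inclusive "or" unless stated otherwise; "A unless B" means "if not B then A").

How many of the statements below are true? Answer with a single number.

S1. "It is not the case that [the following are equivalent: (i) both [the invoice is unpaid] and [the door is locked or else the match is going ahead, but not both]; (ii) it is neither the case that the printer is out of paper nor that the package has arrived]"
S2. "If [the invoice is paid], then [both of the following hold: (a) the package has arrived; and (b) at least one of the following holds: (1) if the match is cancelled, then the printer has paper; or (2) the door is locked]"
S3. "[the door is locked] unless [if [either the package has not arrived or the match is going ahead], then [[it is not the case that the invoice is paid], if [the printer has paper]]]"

S1: Formalization: ¬((¬V ∧ (R ⊕ ¬Q)) ↔ (¬G ↓ U))

¬V = ¬F = T
¬Q = ¬T = F
R ⊕ ¬Q = T ⊕ F = T
¬V ∧ (R ⊕ ¬Q) = T ∧ T = T
¬G = ¬F = T
¬G ↓ U = T ↓ T = F
(¬V ∧ (R ⊕ ¬Q)) ↔ (¬G ↓ U) = T ↔ F = F
¬((¬V ∧ (R ⊕ ¬Q)) ↔ (¬G ↓ U)) = ¬F = T
So S1 is true.

S2: This is V → (U ∧ ((Q → G) ∨ R)).

Q → G = T → F = F
(Q → G) ∨ R = F ∨ T = T
U ∧ ((Q → G) ∨ R) = T ∧ T = T
V → (U ∧ ((Q → G) ∨ R)) = F → T = T
So S2 is true.

S3: This is R ∨ ((¬U ∨ ¬Q) → (G → ¬V)).

¬U = ¬T = F
¬Q = ¬T = F
¬U ∨ ¬Q = F ∨ F = F
¬V = ¬F = T
G → ¬V = F → T = T
(¬U ∨ ¬Q) → (G → ¬V) = F → T = T
R ∨ ((¬U ∨ ¬Q) → (G → ¬V)) = T ∨ T = T
Thus S3 is true.

Count: 3.

3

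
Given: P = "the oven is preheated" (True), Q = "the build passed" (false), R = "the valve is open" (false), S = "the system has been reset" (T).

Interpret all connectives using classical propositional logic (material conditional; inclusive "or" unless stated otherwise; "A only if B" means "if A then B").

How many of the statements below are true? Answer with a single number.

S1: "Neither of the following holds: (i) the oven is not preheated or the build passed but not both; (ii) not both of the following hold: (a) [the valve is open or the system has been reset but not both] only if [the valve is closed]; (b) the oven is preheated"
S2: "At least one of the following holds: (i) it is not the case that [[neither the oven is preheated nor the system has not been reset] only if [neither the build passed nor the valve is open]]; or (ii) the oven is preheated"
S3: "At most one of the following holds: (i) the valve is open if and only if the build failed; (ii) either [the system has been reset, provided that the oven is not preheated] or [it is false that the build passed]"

S1: Formalization: (¬P ⊕ Q) ↓ (((R ⊕ S) → ¬R) ↑ P)

¬P = ¬T = F
¬P ⊕ Q = F ⊕ F = F
R ⊕ S = F ⊕ T = T
¬R = ¬F = T
(R ⊕ S) → ¬R = T → T = T
((R ⊕ S) → ¬R) ↑ P = T ↑ T = F
(¬P ⊕ Q) ↓ (((R ⊕ S) → ¬R) ↑ P) = F ↓ F = T
Thus S1 is true.

S2: Formalization: ¬((P ↓ ¬S) → (Q ↓ R)) ∨ P

¬S = ¬T = F
P ↓ ¬S = T ↓ F = F
Q ↓ R = F ↓ F = T
(P ↓ ¬S) → (Q ↓ R) = F → T = T
¬((P ↓ ¬S) → (Q ↓ R)) = ¬T = F
¬((P ↓ ¬S) → (Q ↓ R)) ∨ P = F ∨ T = T
So S2 is true.

S3: Formalization: (R ↔ ¬Q) ↑ ((¬P → S) ∨ ¬Q)

¬Q = ¬F = T
R ↔ ¬Q = F ↔ T = F
¬P = ¬T = F
¬P → S = F → T = T
¬Q = ¬F = T
(¬P → S) ∨ ¬Q = T ∨ T = T
(R ↔ ¬Q) ↑ ((¬P → S) ∨ ¬Q) = F ↑ T = T
Hence S3 is true.

True statements: 3 (S1, S2, S3).

3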